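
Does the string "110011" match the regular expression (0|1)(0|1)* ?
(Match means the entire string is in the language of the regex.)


|string| = 6; first = '1'; last = '1'

Yes, "110011" matches (0|1)(0|1)*


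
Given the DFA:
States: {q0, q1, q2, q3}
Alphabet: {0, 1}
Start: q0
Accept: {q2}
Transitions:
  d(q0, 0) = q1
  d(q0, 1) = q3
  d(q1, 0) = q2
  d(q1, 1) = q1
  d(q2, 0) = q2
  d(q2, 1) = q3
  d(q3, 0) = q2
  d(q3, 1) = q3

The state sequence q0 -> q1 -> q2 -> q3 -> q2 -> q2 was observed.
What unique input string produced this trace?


Trace back each transition to find the symbol:
  q0 --[0]--> q1
  q1 --[0]--> q2
  q2 --[1]--> q3
  q3 --[0]--> q2
  q2 --[0]--> q2

"00100"


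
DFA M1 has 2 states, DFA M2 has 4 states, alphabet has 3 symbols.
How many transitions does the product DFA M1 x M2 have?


Product DFA has 2 * 4 = 8 states.
Each has 3 transitions: 8 * 3 = 24

24


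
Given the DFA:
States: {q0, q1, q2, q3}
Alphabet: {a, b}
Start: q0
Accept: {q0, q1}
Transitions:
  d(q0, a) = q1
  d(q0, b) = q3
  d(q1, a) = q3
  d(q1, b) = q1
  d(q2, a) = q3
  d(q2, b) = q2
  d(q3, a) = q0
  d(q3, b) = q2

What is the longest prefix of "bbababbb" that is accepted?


Run the DFA, marking each prefix where the state is accepting:
  "" -> q0 [accept]
  "b" -> q3 [reject]
  "bb" -> q2 [reject]
  "bba" -> q3 [reject]
  "bbab" -> q2 [reject]
  "bbaba" -> q3 [reject]
  "bbabab" -> q2 [reject]
  "bbababb" -> q2 [reject]
  "bbababbb" -> q2 [reject]

""


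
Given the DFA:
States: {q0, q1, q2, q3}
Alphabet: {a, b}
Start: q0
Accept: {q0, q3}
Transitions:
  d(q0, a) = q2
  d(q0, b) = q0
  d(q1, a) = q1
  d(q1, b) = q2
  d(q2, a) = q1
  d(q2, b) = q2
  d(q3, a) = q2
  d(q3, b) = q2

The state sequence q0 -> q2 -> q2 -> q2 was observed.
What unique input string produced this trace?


Trace back each transition to find the symbol:
  q0 --[a]--> q2
  q2 --[b]--> q2
  q2 --[b]--> q2

"abb"


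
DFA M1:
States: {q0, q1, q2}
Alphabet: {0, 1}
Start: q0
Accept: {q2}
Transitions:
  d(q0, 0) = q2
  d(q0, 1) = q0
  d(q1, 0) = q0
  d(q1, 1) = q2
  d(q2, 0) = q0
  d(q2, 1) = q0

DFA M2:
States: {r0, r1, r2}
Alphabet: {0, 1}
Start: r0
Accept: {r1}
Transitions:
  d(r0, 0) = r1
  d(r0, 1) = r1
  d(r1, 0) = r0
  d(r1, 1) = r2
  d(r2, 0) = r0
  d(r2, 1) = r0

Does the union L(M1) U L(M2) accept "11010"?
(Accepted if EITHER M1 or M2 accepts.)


M1: final=q2 accepted=True
M2: final=r0 accepted=False

Yes, union accepts


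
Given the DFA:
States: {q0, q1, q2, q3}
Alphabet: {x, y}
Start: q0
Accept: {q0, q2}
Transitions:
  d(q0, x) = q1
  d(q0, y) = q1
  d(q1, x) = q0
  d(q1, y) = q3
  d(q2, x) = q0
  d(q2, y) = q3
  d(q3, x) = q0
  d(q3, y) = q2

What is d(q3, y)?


Looking up transition d(q3, y)

q2


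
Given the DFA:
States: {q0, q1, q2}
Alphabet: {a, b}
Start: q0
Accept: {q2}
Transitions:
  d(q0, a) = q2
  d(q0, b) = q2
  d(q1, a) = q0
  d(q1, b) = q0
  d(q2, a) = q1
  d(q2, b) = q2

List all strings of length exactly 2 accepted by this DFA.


All strings of length 2: 4 total
Accepted: 2

"ab", "bb"


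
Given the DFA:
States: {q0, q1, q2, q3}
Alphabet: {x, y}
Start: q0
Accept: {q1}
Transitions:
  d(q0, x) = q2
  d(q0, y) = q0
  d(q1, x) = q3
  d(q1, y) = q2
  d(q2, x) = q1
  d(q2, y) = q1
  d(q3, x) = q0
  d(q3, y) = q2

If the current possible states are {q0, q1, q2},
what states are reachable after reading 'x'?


Apply transition on 'x' from each current state:
  d(q0, x) = q2
  d(q1, x) = q3
  d(q2, x) = q1

{q1, q2, q3}


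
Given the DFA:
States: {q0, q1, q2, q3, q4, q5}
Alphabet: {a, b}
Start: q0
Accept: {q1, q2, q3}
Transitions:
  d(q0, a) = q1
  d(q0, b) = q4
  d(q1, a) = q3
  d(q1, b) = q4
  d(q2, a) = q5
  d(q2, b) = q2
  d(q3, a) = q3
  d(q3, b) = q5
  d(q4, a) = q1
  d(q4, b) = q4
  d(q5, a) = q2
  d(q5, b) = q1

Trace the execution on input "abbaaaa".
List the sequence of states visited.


Input: abbaaaa
d(q0, a) = q1
d(q1, b) = q4
d(q4, b) = q4
d(q4, a) = q1
d(q1, a) = q3
d(q3, a) = q3
d(q3, a) = q3


q0 -> q1 -> q4 -> q4 -> q1 -> q3 -> q3 -> q3


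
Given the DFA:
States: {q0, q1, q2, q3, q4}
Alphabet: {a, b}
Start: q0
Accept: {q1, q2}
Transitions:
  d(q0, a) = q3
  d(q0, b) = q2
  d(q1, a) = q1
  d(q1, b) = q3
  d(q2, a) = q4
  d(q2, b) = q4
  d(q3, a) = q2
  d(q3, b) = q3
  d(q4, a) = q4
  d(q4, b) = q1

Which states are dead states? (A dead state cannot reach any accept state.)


Forward reachability from each state:
  q0 -> reaches accept state q1 (live)
  q1 -> reaches accept state q1 (live)
  q2 -> reaches accept state q1 (live)
  q3 -> reaches accept state q1 (live)
  q4 -> reaches accept state q1 (live)

None (all states can reach an accept state)


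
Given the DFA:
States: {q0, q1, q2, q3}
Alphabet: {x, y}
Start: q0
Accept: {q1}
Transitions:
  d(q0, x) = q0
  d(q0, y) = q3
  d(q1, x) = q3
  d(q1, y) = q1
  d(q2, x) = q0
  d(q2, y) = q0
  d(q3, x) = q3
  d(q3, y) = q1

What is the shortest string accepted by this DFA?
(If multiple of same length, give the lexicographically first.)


BFS by string length (lex-first path to each state shown):
  len 0: q0<-""
  len 1: q0<-"x", q3<-"y"
  len 2: q0<-"xx", q1<-"yy", q3<-"xy"
Found accept state at length 2.

"yy"


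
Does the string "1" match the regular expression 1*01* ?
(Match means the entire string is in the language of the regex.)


|string| = 1; first = '1'; last = '1'

No, "1" does not match 1*01*


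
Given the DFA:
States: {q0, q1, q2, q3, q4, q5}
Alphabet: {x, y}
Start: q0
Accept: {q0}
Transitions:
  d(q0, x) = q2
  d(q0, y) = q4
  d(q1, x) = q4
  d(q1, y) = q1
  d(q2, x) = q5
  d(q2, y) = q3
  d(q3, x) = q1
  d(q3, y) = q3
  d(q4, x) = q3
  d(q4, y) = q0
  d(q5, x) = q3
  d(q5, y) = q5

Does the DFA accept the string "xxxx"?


Trace: q0 -> q2 -> q5 -> q3 -> q1
Final state: q1
Accept states: {q0}

No, rejected (final state q1 is not an accept state)


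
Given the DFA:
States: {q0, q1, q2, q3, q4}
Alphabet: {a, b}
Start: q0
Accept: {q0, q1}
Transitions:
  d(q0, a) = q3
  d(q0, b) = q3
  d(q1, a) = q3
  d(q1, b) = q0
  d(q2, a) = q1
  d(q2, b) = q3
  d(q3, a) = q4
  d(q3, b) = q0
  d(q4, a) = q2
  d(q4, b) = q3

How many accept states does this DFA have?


Accept states listed: {q0, q1}
Counting: q0(1) q1(2)

2


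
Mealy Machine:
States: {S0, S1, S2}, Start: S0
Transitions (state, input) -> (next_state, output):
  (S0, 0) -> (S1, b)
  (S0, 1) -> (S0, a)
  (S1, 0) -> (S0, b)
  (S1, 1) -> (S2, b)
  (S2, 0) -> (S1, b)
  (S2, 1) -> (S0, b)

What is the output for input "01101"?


Step-by-step:
  (S0, 0) -> (S1, b)
  (S1, 1) -> (S2, b)
  (S2, 1) -> (S0, b)
  (S0, 0) -> (S1, b)
  (S1, 1) -> (S2, b)

"bbbbb"


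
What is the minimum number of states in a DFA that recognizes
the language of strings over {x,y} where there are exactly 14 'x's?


States: count = 0, 1, ..., 14 (that's 15 states), plus a dead state for count > 14.
Total: 15 + 1 = 16. Accept = count-14 state.

16


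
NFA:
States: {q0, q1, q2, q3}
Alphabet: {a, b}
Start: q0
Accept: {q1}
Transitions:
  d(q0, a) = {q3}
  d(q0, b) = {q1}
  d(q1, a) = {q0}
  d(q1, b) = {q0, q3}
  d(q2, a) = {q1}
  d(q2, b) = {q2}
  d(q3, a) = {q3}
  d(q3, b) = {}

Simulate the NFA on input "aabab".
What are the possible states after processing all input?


Start: {q0}
  --a--> {q3}
  --a--> {q3}
  --b--> {}
  --a--> {}
  --b--> {}

{} (empty set, no valid transitions)


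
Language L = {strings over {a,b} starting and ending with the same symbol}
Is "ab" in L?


first = 'a', last = 'b'

No, "ab" is not in L


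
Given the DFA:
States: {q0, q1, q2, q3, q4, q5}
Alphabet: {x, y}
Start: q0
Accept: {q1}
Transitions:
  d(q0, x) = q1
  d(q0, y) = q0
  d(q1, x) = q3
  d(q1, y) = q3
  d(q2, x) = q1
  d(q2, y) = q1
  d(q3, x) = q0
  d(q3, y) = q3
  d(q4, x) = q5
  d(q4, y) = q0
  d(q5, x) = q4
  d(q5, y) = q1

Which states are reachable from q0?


BFS from q0:
  layer 0: {q0}
  layer 1: {q1}
  layer 2: {q3}

{q0, q1, q3}


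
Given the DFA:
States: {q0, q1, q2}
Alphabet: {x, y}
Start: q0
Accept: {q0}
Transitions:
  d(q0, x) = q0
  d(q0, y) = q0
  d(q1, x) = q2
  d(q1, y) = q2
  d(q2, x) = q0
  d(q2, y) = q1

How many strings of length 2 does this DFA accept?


Enumerating all length-2 strings:
  "xx" -> q0 [accept]
  "xy" -> q0 [accept]
  "yx" -> q0 [accept]
  "yy" -> q0 [accept]

4 out of 4


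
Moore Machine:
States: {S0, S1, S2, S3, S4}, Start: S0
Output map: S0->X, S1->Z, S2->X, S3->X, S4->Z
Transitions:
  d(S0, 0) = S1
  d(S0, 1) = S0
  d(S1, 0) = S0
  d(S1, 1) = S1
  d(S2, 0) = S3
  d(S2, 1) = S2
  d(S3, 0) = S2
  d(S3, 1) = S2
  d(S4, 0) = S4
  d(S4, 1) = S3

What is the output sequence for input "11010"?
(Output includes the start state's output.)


Start: S0 (output X)
  --1--> S0 (output X)
  --1--> S0 (output X)
  --0--> S1 (output Z)
  --1--> S1 (output Z)
  --0--> S0 (output X)

"XXXZZX"


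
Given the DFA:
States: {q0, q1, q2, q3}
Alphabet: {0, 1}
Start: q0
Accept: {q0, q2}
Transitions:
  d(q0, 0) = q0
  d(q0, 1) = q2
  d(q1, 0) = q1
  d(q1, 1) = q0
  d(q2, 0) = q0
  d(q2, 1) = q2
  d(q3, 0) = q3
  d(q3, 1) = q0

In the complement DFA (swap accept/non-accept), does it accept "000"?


Trace: q0 -> q0 -> q0 -> q0
Final: q0
Original accept: {q0, q2}
Complement: q0 is in original accept

No, complement rejects (original accepts)


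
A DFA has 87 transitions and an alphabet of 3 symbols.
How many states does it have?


Each state has exactly one transition per symbol.
states = transitions / |alphabet| = 87 / 3 = 29

29


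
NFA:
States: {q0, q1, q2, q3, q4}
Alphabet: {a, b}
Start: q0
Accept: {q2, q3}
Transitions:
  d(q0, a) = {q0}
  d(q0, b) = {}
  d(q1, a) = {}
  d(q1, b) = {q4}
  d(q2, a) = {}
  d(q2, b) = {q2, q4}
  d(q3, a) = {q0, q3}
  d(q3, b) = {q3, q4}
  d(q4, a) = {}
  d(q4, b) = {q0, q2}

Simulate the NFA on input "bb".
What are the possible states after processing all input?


Start: {q0}
  --b--> {}
  --b--> {}

{} (empty set, no valid transitions)


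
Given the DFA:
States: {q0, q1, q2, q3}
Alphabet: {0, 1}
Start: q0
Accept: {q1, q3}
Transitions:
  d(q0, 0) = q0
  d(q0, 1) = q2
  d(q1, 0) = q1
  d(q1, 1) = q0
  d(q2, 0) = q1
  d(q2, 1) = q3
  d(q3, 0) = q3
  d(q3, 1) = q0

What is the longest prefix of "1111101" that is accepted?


Run the DFA, marking each prefix where the state is accepting:
  "" -> q0 [reject]
  "1" -> q2 [reject]
  "11" -> q3 [accept]
  "111" -> q0 [reject]
  "1111" -> q2 [reject]
  "11111" -> q3 [accept]
  "111110" -> q3 [accept]
  "1111101" -> q0 [reject]

"111110"


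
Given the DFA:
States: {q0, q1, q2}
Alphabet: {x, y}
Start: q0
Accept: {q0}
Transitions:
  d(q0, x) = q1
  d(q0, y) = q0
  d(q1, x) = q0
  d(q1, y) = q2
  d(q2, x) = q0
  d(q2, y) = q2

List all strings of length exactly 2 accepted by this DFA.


All strings of length 2: 4 total
Accepted: 2

"xx", "yy"


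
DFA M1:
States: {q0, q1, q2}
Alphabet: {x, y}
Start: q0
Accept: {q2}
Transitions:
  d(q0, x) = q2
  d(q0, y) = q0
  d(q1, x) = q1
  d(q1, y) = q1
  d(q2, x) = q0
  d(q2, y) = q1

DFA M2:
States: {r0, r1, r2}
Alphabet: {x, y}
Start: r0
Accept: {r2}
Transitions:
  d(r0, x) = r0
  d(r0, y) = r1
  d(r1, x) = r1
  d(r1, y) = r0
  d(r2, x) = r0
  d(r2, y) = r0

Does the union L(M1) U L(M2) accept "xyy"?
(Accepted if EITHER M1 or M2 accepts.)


M1: final=q1 accepted=False
M2: final=r0 accepted=False

No, union rejects (neither accepts)


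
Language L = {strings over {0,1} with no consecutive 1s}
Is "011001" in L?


'11' occurs at index 1

No, "011001" is not in L


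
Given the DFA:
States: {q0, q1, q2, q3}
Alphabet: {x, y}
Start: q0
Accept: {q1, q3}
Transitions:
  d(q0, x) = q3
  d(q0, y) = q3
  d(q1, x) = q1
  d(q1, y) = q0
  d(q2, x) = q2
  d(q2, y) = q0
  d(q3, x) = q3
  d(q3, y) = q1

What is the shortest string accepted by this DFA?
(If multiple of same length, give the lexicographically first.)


BFS by string length (lex-first path to each state shown):
  len 0: q0<-""
  len 1: q3<-"x"
Found accept state at length 1.

"x"


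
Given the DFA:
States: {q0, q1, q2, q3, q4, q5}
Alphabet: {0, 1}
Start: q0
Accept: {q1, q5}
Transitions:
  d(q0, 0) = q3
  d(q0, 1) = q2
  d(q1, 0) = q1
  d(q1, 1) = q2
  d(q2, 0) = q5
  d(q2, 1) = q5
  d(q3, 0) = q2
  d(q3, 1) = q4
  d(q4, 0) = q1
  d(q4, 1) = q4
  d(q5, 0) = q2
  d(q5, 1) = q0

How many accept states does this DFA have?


Accept states listed: {q1, q5}
Counting: q1(1) q5(2)

2


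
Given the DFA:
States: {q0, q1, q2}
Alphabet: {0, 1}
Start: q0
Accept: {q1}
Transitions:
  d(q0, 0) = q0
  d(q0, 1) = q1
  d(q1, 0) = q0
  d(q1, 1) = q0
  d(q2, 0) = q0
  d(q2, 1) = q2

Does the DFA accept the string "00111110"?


Trace: q0 -> q0 -> q0 -> q1 -> q0 -> q1 -> q0 -> q1 -> q0
Final state: q0
Accept states: {q1}

No, rejected (final state q0 is not an accept state)


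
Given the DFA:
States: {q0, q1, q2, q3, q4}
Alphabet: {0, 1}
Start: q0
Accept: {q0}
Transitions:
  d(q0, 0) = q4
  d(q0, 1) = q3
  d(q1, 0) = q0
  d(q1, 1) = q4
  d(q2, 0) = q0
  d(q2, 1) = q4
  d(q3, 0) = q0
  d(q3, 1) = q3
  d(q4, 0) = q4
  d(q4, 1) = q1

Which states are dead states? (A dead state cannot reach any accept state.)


Forward reachability from each state:
  q0 -> reaches accept state q0 (live)
  q1 -> reaches accept state q0 (live)
  q2 -> reaches accept state q0 (live)
  q3 -> reaches accept state q0 (live)
  q4 -> reaches accept state q0 (live)

None (all states can reach an accept state)


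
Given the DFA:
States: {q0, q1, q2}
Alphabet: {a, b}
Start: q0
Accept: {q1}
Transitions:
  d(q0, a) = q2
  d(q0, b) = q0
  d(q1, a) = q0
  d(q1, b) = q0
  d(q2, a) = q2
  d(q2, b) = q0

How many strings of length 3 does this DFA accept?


Enumerating all length-3 strings:
  "aaa" -> q2 [reject]
  "aab" -> q0 [reject]
  "aba" -> q2 [reject]
  "abb" -> q0 [reject]
  "baa" -> q2 [reject]
  "bab" -> q0 [reject]
  "bba" -> q2 [reject]
  "bbb" -> q0 [reject]

0 out of 8


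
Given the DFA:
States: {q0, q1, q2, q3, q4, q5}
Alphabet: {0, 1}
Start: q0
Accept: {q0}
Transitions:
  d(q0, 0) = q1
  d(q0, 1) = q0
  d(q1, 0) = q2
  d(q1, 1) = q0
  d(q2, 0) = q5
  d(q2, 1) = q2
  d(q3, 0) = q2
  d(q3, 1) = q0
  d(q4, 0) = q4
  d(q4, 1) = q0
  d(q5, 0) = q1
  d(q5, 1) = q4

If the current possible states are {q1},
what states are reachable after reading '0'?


Apply transition on '0' from each current state:
  d(q1, 0) = q2

{q2}


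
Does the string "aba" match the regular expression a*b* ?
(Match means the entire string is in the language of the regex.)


|string| = 3; first = 'a'; last = 'a'

No, "aba" does not match a*b*


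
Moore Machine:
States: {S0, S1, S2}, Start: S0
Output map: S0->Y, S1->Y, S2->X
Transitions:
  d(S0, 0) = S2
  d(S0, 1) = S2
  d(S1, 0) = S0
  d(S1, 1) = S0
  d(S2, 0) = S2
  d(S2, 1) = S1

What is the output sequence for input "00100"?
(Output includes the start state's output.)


Start: S0 (output Y)
  --0--> S2 (output X)
  --0--> S2 (output X)
  --1--> S1 (output Y)
  --0--> S0 (output Y)
  --0--> S2 (output X)

"YXXYYX"


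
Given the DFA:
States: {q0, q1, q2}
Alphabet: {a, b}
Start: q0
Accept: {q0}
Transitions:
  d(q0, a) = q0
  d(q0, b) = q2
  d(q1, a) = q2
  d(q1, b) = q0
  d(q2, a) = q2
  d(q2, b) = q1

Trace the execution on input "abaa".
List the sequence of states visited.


Input: abaa
d(q0, a) = q0
d(q0, b) = q2
d(q2, a) = q2
d(q2, a) = q2


q0 -> q0 -> q2 -> q2 -> q2


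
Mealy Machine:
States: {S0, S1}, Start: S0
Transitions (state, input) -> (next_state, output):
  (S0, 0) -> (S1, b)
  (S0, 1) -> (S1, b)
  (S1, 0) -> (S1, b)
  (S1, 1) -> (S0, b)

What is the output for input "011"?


Step-by-step:
  (S0, 0) -> (S1, b)
  (S1, 1) -> (S0, b)
  (S0, 1) -> (S1, b)

"bbb"


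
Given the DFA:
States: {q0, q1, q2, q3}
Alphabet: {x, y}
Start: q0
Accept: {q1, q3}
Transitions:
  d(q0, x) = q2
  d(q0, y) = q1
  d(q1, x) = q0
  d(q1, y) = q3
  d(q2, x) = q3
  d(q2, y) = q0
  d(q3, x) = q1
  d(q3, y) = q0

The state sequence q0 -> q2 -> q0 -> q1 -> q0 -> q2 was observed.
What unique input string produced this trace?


Trace back each transition to find the symbol:
  q0 --[x]--> q2
  q2 --[y]--> q0
  q0 --[y]--> q1
  q1 --[x]--> q0
  q0 --[x]--> q2

"xyyxx"


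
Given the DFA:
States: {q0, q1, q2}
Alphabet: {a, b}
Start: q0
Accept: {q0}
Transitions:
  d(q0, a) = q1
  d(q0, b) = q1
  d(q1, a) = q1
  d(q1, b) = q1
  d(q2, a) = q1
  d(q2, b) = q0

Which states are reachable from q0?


BFS from q0:
  layer 0: {q0}
  layer 1: {q1}

{q0, q1}


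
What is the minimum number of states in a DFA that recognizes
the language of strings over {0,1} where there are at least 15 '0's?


States: count = 0, 1, ..., 14, and a final '>= 15' state.
Total: 15 + 1 = 16. Accept = '>= 15' state.

16


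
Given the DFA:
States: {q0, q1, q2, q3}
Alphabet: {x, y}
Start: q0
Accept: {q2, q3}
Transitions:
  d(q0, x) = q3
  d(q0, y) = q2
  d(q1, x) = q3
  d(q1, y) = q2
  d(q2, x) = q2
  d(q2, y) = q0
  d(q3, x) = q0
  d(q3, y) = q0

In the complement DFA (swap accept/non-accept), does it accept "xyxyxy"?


Trace: q0 -> q3 -> q0 -> q3 -> q0 -> q3 -> q0
Final: q0
Original accept: {q2, q3}
Complement: q0 is not in original accept

Yes, complement accepts (original rejects)


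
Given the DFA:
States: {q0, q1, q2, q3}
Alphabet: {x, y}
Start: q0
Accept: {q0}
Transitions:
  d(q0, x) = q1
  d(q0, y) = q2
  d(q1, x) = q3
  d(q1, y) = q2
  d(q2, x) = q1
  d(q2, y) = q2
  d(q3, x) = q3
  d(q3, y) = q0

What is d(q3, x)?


Looking up transition d(q3, x)

q3


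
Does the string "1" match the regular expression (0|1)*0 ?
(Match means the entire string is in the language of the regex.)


|string| = 1; first = '1'; last = '1'

No, "1" does not match (0|1)*0


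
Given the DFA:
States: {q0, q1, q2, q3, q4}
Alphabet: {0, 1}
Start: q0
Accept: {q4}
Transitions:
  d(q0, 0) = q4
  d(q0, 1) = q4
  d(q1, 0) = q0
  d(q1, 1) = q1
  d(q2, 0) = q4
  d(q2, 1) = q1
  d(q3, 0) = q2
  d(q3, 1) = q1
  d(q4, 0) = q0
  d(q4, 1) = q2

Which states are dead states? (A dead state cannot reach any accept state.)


Forward reachability from each state:
  q0 -> reaches accept state q4 (live)
  q1 -> reaches accept state q4 (live)
  q2 -> reaches accept state q4 (live)
  q3 -> reaches accept state q4 (live)
  q4 -> reaches accept state q4 (live)

None (all states can reach an accept state)


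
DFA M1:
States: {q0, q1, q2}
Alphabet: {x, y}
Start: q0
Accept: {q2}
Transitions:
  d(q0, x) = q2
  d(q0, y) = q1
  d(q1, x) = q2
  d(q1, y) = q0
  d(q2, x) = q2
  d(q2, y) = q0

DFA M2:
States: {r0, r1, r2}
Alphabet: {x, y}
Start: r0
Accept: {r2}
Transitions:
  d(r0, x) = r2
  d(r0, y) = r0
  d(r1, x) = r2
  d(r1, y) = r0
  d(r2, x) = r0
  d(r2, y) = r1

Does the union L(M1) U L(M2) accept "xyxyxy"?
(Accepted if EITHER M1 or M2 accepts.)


M1: final=q0 accepted=False
M2: final=r1 accepted=False

No, union rejects (neither accepts)


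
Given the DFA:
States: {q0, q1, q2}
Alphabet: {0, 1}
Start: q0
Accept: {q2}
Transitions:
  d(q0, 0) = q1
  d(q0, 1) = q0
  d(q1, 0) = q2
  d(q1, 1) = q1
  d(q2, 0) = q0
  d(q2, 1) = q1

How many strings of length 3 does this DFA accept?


Enumerating all length-3 strings:
  "000" -> q0 [reject]
  "001" -> q1 [reject]
  "010" -> q2 [accept]
  "011" -> q1 [reject]
  "100" -> q2 [accept]
  "101" -> q1 [reject]
  "110" -> q1 [reject]
  "111" -> q0 [reject]

2 out of 8


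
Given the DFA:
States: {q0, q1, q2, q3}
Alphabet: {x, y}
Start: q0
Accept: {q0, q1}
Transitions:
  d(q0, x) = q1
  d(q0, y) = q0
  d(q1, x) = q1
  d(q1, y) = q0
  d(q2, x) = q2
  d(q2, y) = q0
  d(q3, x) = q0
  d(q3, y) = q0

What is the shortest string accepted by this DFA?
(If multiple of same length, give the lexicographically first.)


BFS by string length (lex-first path to each state shown):
  len 0: q0<-""
Found accept state at length 0.

"" (empty string)


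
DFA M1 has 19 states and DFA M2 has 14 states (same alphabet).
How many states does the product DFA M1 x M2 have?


Product construction pairs every M1 state with every M2 state.
19 * 14 = 266

266


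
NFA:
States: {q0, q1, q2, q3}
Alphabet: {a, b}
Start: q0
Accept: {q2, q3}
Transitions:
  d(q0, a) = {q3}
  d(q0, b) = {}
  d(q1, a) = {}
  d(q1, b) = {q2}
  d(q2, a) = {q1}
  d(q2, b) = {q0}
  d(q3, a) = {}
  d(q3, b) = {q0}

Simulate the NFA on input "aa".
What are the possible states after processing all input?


Start: {q0}
  --a--> {q3}
  --a--> {}

{} (empty set, no valid transitions)


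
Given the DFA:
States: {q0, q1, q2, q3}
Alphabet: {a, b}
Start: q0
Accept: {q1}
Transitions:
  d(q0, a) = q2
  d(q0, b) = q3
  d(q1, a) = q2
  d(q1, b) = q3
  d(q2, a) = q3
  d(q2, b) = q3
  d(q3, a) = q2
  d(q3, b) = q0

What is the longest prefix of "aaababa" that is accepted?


Run the DFA, marking each prefix where the state is accepting:
  "" -> q0 [reject]
  "a" -> q2 [reject]
  "aa" -> q3 [reject]
  "aaa" -> q2 [reject]
  "aaab" -> q3 [reject]
  "aaaba" -> q2 [reject]
  "aaabab" -> q3 [reject]
  "aaababa" -> q2 [reject]

No prefix is accepted


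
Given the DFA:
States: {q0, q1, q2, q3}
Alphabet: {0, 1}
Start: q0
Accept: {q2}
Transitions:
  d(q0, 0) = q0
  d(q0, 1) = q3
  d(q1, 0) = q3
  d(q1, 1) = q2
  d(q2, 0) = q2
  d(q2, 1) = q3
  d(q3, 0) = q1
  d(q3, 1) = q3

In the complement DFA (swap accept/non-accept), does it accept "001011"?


Trace: q0 -> q0 -> q0 -> q3 -> q1 -> q2 -> q3
Final: q3
Original accept: {q2}
Complement: q3 is not in original accept

Yes, complement accepts (original rejects)


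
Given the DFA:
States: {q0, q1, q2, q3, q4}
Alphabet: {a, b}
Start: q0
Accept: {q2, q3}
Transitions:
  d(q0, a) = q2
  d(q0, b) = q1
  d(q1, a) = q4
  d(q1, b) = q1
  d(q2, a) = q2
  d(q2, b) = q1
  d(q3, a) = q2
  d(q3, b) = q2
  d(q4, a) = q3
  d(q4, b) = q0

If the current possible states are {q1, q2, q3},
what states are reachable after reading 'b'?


Apply transition on 'b' from each current state:
  d(q1, b) = q1
  d(q2, b) = q1
  d(q3, b) = q2

{q1, q2}


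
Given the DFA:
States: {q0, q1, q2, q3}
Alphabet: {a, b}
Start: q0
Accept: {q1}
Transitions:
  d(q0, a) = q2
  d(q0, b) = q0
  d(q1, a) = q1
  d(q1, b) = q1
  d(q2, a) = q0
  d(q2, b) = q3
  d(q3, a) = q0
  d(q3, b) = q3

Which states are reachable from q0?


BFS from q0:
  layer 0: {q0}
  layer 1: {q2}
  layer 2: {q3}

{q0, q2, q3}


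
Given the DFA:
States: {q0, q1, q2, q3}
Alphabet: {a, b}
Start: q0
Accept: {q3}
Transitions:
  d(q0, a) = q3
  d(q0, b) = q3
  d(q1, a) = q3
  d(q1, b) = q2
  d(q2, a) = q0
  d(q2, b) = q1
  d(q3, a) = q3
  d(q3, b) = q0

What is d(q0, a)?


Looking up transition d(q0, a)

q3


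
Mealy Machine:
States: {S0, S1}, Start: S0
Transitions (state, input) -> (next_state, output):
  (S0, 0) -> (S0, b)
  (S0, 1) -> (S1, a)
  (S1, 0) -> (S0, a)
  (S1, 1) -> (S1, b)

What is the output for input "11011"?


Step-by-step:
  (S0, 1) -> (S1, a)
  (S1, 1) -> (S1, b)
  (S1, 0) -> (S0, a)
  (S0, 1) -> (S1, a)
  (S1, 1) -> (S1, b)

"abaab"


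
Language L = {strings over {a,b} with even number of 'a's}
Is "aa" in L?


count('a') = 2; 2 mod 2 = 0

Yes, "aa" is in L


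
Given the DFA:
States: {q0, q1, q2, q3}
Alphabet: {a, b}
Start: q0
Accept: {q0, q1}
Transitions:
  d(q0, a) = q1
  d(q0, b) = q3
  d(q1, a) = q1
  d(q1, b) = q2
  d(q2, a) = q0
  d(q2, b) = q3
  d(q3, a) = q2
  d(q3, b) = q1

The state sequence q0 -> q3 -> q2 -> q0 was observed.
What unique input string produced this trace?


Trace back each transition to find the symbol:
  q0 --[b]--> q3
  q3 --[a]--> q2
  q2 --[a]--> q0

"baa"


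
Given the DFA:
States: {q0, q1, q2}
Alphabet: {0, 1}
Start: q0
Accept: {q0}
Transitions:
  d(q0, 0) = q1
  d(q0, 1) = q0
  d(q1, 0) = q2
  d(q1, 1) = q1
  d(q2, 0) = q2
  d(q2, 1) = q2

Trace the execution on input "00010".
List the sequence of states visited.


Input: 00010
d(q0, 0) = q1
d(q1, 0) = q2
d(q2, 0) = q2
d(q2, 1) = q2
d(q2, 0) = q2


q0 -> q1 -> q2 -> q2 -> q2 -> q2


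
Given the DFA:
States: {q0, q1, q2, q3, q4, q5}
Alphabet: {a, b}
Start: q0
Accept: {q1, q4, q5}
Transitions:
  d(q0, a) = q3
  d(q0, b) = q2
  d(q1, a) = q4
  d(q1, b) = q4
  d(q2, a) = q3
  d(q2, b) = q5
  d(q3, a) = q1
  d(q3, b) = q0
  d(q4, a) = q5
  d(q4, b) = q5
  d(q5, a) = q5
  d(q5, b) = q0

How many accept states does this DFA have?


Accept states listed: {q1, q4, q5}
Counting: q1(1) q4(2) q5(3)

3


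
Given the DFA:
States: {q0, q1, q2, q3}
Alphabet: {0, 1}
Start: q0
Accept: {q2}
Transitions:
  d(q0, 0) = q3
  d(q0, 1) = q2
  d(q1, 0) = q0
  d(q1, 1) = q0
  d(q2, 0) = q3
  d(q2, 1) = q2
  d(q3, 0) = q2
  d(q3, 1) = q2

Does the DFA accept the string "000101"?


Trace: q0 -> q3 -> q2 -> q3 -> q2 -> q3 -> q2
Final state: q2
Accept states: {q2}

Yes, accepted (final state q2 is an accept state)


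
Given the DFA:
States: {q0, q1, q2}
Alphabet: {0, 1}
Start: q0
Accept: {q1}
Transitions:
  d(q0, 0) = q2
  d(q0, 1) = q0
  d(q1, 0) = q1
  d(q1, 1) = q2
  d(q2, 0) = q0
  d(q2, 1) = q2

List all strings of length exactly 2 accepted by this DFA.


All strings of length 2: 4 total
Accepted: 0

None


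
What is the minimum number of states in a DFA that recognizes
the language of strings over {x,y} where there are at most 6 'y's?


States: count = 0, 1, ..., 6 (all accepting; 7 states), plus a dead state for count > 6.
Total: 7 + 1 = 8.

8


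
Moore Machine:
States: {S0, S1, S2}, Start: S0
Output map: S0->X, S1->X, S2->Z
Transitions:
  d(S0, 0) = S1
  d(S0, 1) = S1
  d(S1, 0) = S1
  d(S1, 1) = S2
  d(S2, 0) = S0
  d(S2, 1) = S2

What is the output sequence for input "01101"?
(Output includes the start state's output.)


Start: S0 (output X)
  --0--> S1 (output X)
  --1--> S2 (output Z)
  --1--> S2 (output Z)
  --0--> S0 (output X)
  --1--> S1 (output X)

"XXZZXX"


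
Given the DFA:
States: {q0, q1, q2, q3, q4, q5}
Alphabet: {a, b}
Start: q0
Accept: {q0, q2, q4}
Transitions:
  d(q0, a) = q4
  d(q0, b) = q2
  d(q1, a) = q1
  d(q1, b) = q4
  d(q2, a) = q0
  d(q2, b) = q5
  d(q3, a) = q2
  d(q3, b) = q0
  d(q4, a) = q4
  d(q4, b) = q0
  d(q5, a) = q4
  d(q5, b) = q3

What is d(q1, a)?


Looking up transition d(q1, a)

q1


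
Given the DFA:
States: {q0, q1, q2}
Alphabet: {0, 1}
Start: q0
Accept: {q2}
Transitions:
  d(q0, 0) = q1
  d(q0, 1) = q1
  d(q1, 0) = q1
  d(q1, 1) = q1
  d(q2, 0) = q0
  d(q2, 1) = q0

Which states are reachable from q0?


BFS from q0:
  layer 0: {q0}
  layer 1: {q1}

{q0, q1}


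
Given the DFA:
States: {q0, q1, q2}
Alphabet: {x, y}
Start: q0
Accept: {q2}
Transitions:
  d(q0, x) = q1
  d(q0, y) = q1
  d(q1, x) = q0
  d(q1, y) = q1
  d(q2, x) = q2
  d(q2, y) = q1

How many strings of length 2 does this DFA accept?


Enumerating all length-2 strings:
  "xx" -> q0 [reject]
  "xy" -> q1 [reject]
  "yx" -> q0 [reject]
  "yy" -> q1 [reject]

0 out of 4


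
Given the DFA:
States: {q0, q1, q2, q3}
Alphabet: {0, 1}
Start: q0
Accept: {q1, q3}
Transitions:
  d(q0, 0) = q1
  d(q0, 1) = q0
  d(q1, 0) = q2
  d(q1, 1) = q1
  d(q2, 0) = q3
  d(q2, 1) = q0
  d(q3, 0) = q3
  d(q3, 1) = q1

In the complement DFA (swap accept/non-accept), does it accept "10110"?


Trace: q0 -> q0 -> q1 -> q1 -> q1 -> q2
Final: q2
Original accept: {q1, q3}
Complement: q2 is not in original accept

Yes, complement accepts (original rejects)


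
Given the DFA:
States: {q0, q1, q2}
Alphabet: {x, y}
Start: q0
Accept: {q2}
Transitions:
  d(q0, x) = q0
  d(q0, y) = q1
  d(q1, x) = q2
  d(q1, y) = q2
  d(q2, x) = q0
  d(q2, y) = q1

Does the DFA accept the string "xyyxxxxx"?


Trace: q0 -> q0 -> q1 -> q2 -> q0 -> q0 -> q0 -> q0 -> q0
Final state: q0
Accept states: {q2}

No, rejected (final state q0 is not an accept state)


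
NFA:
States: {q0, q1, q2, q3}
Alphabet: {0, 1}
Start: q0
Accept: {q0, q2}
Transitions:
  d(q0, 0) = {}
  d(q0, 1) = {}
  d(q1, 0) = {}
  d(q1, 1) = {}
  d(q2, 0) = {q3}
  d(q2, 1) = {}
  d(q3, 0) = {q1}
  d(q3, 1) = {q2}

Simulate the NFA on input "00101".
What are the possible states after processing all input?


Start: {q0}
  --0--> {}
  --0--> {}
  --1--> {}
  --0--> {}
  --1--> {}

{} (empty set, no valid transitions)


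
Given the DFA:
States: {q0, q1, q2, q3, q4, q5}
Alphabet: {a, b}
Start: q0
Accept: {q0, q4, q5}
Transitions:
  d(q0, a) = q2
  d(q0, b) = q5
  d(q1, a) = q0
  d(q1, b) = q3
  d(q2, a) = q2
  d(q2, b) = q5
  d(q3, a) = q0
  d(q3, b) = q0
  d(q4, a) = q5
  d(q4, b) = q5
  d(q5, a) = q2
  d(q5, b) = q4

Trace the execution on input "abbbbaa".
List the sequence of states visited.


Input: abbbbaa
d(q0, a) = q2
d(q2, b) = q5
d(q5, b) = q4
d(q4, b) = q5
d(q5, b) = q4
d(q4, a) = q5
d(q5, a) = q2


q0 -> q2 -> q5 -> q4 -> q5 -> q4 -> q5 -> q2


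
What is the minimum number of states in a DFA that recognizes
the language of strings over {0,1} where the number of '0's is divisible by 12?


States track (count of '0') mod 12.
Need 12 states: one per remainder 0..11; accept = remainder 0.

12


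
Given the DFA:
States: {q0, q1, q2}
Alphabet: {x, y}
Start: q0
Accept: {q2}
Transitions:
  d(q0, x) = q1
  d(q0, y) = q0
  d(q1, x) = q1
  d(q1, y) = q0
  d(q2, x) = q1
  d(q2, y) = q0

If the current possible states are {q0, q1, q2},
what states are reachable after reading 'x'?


Apply transition on 'x' from each current state:
  d(q0, x) = q1
  d(q1, x) = q1
  d(q2, x) = q1

{q1}


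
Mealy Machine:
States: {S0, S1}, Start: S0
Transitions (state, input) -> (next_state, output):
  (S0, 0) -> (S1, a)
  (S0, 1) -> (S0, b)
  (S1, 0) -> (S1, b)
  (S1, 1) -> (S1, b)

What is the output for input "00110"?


Step-by-step:
  (S0, 0) -> (S1, a)
  (S1, 0) -> (S1, b)
  (S1, 1) -> (S1, b)
  (S1, 1) -> (S1, b)
  (S1, 0) -> (S1, b)

"abbbb"


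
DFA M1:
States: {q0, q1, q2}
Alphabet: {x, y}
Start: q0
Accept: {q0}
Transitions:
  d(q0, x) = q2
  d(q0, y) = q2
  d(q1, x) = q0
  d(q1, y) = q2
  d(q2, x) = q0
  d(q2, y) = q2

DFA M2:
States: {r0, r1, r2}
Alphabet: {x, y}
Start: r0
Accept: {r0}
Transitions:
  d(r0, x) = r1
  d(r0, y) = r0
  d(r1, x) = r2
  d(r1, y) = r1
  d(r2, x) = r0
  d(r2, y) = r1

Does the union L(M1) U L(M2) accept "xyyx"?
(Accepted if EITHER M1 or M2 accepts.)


M1: final=q0 accepted=True
M2: final=r2 accepted=False

Yes, union accepts


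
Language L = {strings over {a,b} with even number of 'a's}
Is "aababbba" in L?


count('a') = 4; 4 mod 2 = 0

Yes, "aababbba" is in L


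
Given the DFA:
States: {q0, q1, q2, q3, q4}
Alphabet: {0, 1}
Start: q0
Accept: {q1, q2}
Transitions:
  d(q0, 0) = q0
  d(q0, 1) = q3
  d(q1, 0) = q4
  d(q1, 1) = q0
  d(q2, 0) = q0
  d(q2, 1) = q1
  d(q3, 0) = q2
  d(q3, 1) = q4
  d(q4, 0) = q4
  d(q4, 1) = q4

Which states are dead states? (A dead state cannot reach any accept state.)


Forward reachability from each state:
  q0 -> reaches accept state q1 (live)
  q1 -> reaches accept state q1 (live)
  q2 -> reaches accept state q1 (live)
  q3 -> reaches accept state q1 (live)
  q4 -> reaches {q4}, no accept state (dead)

{q4}


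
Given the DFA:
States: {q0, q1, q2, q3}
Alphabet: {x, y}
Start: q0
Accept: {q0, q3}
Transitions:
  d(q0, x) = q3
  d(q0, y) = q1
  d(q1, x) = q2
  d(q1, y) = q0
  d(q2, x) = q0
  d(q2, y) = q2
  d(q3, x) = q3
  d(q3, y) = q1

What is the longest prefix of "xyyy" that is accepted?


Run the DFA, marking each prefix where the state is accepting:
  "" -> q0 [accept]
  "x" -> q3 [accept]
  "xy" -> q1 [reject]
  "xyy" -> q0 [accept]
  "xyyy" -> q1 [reject]

"xyy"


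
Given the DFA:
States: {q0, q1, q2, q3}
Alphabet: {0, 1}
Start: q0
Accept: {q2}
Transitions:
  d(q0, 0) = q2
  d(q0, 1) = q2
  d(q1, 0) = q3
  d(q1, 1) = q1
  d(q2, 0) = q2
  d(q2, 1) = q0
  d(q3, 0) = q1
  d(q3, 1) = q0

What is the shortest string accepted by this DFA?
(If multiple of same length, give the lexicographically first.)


BFS by string length (lex-first path to each state shown):
  len 0: q0<-""
  len 1: q2<-"0"
Found accept state at length 1.

"0"


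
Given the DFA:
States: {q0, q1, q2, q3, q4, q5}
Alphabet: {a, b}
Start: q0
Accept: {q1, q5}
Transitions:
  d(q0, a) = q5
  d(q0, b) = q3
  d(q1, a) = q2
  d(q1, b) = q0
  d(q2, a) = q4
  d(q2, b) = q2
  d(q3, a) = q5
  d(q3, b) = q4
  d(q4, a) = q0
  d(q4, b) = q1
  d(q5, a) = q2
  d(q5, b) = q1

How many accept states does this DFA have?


Accept states listed: {q1, q5}
Counting: q1(1) q5(2)

2


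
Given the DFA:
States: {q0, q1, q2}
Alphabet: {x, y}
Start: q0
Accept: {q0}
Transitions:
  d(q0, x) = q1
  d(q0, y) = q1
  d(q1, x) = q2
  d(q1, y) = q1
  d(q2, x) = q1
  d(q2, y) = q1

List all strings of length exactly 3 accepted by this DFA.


All strings of length 3: 8 total
Accepted: 0

None


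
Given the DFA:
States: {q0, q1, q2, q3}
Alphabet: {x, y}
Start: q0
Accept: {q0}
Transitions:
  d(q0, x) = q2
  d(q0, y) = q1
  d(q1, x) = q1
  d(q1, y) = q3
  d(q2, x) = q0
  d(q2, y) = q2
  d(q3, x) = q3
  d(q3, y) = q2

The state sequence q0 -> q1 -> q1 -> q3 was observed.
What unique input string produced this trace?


Trace back each transition to find the symbol:
  q0 --[y]--> q1
  q1 --[x]--> q1
  q1 --[y]--> q3

"yxy"


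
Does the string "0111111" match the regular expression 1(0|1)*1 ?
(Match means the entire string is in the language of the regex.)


|string| = 7; first = '0'; last = '1'

No, "0111111" does not match 1(0|1)*1


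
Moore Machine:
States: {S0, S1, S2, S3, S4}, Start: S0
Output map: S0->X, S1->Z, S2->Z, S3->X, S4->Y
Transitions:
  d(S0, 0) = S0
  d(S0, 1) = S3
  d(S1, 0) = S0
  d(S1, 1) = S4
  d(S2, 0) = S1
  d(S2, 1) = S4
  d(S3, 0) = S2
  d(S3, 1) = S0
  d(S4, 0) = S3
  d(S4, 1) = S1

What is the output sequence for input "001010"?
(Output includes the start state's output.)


Start: S0 (output X)
  --0--> S0 (output X)
  --0--> S0 (output X)
  --1--> S3 (output X)
  --0--> S2 (output Z)
  --1--> S4 (output Y)
  --0--> S3 (output X)

"XXXXZYX"


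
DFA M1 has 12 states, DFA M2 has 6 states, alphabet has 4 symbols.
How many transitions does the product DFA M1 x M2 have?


Product DFA has 12 * 6 = 72 states.
Each has 4 transitions: 72 * 4 = 288

288


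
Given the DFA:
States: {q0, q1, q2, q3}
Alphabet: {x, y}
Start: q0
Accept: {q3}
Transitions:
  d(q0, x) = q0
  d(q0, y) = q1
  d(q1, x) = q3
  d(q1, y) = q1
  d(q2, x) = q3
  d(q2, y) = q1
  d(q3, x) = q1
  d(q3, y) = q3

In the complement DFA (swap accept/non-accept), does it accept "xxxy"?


Trace: q0 -> q0 -> q0 -> q0 -> q1
Final: q1
Original accept: {q3}
Complement: q1 is not in original accept

Yes, complement accepts (original rejects)


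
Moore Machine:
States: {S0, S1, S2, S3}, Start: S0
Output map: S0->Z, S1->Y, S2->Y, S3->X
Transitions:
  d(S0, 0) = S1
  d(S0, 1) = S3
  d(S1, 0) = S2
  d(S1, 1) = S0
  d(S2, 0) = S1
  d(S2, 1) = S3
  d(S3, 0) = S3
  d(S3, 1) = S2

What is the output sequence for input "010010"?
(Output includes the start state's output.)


Start: S0 (output Z)
  --0--> S1 (output Y)
  --1--> S0 (output Z)
  --0--> S1 (output Y)
  --0--> S2 (output Y)
  --1--> S3 (output X)
  --0--> S3 (output X)

"ZYZYYXX"


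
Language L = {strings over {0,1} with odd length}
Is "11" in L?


length = 2; 2 mod 2 = 0

No, "11" is not in L


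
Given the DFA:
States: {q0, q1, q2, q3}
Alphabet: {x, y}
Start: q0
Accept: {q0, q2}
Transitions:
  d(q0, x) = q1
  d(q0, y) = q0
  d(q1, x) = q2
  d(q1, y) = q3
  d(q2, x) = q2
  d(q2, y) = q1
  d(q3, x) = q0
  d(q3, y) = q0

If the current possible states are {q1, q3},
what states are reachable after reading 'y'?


Apply transition on 'y' from each current state:
  d(q1, y) = q3
  d(q3, y) = q0

{q0, q3}


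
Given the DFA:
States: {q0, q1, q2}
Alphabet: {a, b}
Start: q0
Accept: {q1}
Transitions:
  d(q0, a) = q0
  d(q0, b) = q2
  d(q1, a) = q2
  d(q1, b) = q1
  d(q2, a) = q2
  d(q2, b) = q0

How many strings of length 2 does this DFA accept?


Enumerating all length-2 strings:
  "aa" -> q0 [reject]
  "ab" -> q2 [reject]
  "ba" -> q2 [reject]
  "bb" -> q0 [reject]

0 out of 4


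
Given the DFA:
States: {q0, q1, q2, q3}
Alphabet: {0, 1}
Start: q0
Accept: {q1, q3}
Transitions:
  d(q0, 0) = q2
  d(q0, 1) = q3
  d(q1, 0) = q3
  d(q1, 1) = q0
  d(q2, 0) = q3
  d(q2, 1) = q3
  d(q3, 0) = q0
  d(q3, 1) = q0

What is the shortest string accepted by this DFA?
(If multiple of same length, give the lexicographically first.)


BFS by string length (lex-first path to each state shown):
  len 0: q0<-""
  len 1: q2<-"0", q3<-"1"
Found accept state at length 1.

"1"


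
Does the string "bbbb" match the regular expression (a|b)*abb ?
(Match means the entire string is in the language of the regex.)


|string| = 4; first = 'b'; last = 'b'

No, "bbbb" does not match (a|b)*abb


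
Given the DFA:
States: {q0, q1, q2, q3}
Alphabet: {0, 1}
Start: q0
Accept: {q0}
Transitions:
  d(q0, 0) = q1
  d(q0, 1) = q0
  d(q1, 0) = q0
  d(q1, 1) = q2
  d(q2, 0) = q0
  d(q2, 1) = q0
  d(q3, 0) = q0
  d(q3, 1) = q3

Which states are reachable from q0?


BFS from q0:
  layer 0: {q0}
  layer 1: {q1}
  layer 2: {q2}

{q0, q1, q2}


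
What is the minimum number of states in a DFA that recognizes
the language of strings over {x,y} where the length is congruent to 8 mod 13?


States track (length) mod 13.
Need 13 states: one per remainder 0..12; accept = remainder 8.

13


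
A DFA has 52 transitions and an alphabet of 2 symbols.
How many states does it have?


Each state has exactly one transition per symbol.
states = transitions / |alphabet| = 52 / 2 = 26

26


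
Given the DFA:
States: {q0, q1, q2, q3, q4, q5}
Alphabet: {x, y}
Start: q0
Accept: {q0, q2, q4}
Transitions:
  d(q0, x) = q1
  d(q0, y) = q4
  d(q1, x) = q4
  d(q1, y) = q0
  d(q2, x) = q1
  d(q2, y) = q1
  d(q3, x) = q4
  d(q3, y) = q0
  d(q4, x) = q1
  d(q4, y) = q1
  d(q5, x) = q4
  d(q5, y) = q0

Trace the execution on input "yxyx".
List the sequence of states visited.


Input: yxyx
d(q0, y) = q4
d(q4, x) = q1
d(q1, y) = q0
d(q0, x) = q1


q0 -> q4 -> q1 -> q0 -> q1


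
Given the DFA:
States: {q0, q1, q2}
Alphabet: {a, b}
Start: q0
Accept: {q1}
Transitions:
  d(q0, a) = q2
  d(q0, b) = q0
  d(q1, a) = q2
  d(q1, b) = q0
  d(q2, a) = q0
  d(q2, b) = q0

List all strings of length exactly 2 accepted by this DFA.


All strings of length 2: 4 total
Accepted: 0

None


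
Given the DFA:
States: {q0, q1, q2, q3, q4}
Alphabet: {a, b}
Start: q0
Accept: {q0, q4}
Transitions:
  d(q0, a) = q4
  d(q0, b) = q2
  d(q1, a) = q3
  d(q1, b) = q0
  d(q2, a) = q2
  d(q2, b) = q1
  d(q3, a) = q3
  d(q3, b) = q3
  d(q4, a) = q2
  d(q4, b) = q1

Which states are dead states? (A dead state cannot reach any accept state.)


Forward reachability from each state:
  q0 -> reaches accept state q0 (live)
  q1 -> reaches accept state q0 (live)
  q2 -> reaches accept state q0 (live)
  q3 -> reaches {q3}, no accept state (dead)
  q4 -> reaches accept state q0 (live)

{q3}


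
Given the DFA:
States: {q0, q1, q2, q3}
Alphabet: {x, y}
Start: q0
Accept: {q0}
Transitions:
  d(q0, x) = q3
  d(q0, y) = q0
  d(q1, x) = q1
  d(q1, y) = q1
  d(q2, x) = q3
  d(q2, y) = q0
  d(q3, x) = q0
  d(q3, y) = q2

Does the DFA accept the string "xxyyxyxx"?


Trace: q0 -> q3 -> q0 -> q0 -> q0 -> q3 -> q2 -> q3 -> q0
Final state: q0
Accept states: {q0}

Yes, accepted (final state q0 is an accept state)


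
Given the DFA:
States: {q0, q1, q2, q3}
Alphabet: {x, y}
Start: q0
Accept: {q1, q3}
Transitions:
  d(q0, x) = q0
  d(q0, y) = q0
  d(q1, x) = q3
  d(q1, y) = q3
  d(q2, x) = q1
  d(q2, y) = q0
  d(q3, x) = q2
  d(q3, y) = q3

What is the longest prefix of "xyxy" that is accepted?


Run the DFA, marking each prefix where the state is accepting:
  "" -> q0 [reject]
  "x" -> q0 [reject]
  "xy" -> q0 [reject]
  "xyx" -> q0 [reject]
  "xyxy" -> q0 [reject]

No prefix is accepted


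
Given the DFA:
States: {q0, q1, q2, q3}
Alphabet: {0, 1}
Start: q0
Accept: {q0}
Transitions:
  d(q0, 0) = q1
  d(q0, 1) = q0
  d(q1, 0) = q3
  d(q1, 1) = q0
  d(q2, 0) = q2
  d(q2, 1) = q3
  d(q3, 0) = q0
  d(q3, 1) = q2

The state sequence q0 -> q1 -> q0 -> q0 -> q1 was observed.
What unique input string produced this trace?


Trace back each transition to find the symbol:
  q0 --[0]--> q1
  q1 --[1]--> q0
  q0 --[1]--> q0
  q0 --[0]--> q1

"0110"


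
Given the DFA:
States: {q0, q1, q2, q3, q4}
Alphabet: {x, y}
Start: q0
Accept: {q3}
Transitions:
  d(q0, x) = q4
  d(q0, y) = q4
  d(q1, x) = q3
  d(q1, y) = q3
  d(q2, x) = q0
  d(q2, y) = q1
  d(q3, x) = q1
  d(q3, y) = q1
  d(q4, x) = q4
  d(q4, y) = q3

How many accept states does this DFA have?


Accept states listed: {q3}
Counting: q3(1)

1
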